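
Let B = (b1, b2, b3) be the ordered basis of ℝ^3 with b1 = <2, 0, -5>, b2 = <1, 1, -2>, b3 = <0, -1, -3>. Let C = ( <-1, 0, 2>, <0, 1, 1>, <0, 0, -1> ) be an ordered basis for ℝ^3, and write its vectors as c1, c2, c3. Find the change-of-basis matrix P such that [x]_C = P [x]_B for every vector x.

Column j of P is [bj]_C, since P maps B-coordinates to C-coordinates.
Expressing b1 in C: b1 = -2c1 + 0·c2 + c3, so column 1 of P is <-2, 0, 1>.
Doing the same for each bj gives P = [[-2, -1, 0], [0, 1, -1], [1, 1, 2]].

[[-2, -1, 0], [0, 1, -1], [1, 1, 2]]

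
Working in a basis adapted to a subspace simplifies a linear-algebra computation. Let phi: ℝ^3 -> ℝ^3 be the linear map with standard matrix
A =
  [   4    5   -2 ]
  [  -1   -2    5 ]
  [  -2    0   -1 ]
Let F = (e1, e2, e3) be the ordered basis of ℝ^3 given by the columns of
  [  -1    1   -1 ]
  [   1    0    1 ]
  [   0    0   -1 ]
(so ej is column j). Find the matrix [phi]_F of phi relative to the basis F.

[[1, -3, -3], [0, 3, -3], [-2, 2, -3]]

Let P have columns e1, ..., e3. Then [phi]_F = P^(-1) A P.
Here det P = 1, so P^(-1) is integer; computing A P first and then P^(-1)(A P) gives [[1, -3, -3], [0, 3, -3], [-2, 2, -3]].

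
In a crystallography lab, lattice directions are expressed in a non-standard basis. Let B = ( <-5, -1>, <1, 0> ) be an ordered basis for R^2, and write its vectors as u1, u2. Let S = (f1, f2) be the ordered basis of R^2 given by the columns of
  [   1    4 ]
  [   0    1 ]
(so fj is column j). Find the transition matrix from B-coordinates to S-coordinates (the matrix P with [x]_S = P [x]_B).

Column j of P is [uj]_S, since P maps B-coordinates to S-coordinates.
Expressing u1 in S: u1 = -f1 - f2, so column 1 of P is <-1, -1>.
Doing the same for each uj gives P = [[-1, 1], [-1, 0]].

[[-1, 1], [-1, 0]]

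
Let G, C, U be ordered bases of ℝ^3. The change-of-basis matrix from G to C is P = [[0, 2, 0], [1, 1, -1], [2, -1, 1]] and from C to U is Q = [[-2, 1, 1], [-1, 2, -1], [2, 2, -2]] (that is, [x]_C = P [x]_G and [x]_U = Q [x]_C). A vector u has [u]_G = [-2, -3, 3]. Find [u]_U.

[6, -12, -32]

First [u]_C = P [u]_G = [-6, -8, 2].
Then [u]_U = Q [u]_C = [6, -12, -32].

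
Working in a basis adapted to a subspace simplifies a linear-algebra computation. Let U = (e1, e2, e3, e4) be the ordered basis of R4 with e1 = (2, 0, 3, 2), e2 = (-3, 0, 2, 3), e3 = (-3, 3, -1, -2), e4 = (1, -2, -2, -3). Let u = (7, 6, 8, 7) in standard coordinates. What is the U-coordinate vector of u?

We seek scalars with c_1 e1 + ... + c_4 e4 = u; equivalently solve M c = u where the columns of M are e1, ..., e4.
Row-reducing the augmented matrix [M | u] gives c = (2, -2, 0, -3).
Check: 2e1 - 2e2 + 0·e3 - 3e4 = (7, 6, 8, 7).

(2, -2, 0, -3)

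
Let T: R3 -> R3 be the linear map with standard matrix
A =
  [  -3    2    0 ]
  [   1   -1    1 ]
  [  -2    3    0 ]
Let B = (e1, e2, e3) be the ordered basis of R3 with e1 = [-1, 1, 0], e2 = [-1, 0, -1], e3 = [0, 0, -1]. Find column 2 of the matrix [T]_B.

Column 2 of [T]_B is the B-coordinate vector of T(e2).
In standard coordinates T(e2) = A e2 = [3, -2, 2].
Converting to B: [3, -2, 2] = -2e1 - e2 - e3, so the coordinate vector is [-2, -1, -1].

[-2, -1, -1]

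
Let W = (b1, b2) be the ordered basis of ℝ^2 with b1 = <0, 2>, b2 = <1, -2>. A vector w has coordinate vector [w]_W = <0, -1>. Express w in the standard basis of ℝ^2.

<-1, 2>

The coordinates say w = 0·b1 - b2; adding the scaled basis vectors gives <-1, 2>.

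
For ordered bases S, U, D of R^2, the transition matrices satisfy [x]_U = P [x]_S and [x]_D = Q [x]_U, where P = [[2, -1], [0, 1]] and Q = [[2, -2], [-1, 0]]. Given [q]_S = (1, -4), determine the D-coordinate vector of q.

Apply P to get U-coordinates (6, -4), then Q to get D-coordinates.
The result is [q]_D = (20, -6).

(20, -6)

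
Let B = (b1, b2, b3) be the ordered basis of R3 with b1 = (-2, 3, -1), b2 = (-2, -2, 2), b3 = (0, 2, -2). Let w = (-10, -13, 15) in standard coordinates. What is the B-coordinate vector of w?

[w]_B is the unique c with M c = w, where M has columns b1, ..., b3.
Solving this 3x3 system gives c = (1, 4, -4).
Check: b1 + 4b2 - 4b3 = (-10, -13, 15).

(1, 4, -4)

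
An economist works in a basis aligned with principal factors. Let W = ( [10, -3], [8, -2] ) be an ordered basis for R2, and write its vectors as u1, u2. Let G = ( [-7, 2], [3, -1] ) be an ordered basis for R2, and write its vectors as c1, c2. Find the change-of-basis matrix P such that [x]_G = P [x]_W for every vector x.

Take x = uj: its W-coordinates are the j-th standard unit vector, so P e_j — column j of P — equals [uj]_G.
u1 = -c1 + c2, giving column 1 = [-1, 1]; repeating for each j gives P = [[-1, -2], [1, -2]].

[[-1, -2], [1, -2]]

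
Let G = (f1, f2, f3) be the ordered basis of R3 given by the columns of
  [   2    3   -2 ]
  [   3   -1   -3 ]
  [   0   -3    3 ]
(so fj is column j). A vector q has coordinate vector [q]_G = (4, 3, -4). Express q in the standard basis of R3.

The coordinates say q = 4f1 + 3f2 - 4f3; adding the scaled basis vectors gives (25, 21, -21).

(25, 21, -21)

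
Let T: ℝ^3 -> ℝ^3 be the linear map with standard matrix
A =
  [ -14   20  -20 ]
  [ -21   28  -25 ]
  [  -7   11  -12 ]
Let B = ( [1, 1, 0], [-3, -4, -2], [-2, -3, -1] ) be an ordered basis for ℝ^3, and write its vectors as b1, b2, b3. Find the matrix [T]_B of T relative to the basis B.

[[1, 2, 0], [-3, -2, 2], [2, 3, 3]]

Let P have columns b1, ..., b3. Then [T]_B = P^(-1) A P.
Here det P = -1, so P^(-1) is integer; computing A P first and then P^(-1)(A P) gives [[1, 2, 0], [-3, -2, 2], [2, 3, 3]].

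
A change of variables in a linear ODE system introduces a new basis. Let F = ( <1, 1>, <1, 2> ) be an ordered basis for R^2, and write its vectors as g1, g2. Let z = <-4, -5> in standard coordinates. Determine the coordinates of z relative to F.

[z]_F is the unique c with M c = z, where M has columns g1, g2.
System: c_1 + c_2 = -4, c_1 + 2c_2 = -5; solving gives c_1 = -3, c_2 = -1.
Check: -3g1 - g2 = <-4, -5>.

<-3, -1>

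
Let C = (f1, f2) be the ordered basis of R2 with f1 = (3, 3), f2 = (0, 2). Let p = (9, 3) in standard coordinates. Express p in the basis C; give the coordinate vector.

We seek scalars with c_1 f1 + c_2 f2 = p; equivalently solve M c = p where the columns of M are f1, f2.
System: 3c_1 + 0c_2 = 9, 3c_1 + 2c_2 = 3; solving gives c_1 = 3, c_2 = -3.
Check: 3f1 - 3f2 = (9, 3).

(3, -3)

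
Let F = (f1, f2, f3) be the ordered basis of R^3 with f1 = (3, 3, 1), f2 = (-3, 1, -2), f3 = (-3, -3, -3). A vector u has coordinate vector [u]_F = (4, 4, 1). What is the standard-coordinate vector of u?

By definition u = 4f1 + 4f2 + f3.
Summing componentwise gives (-3, 13, -7).

(-3, 13, -7)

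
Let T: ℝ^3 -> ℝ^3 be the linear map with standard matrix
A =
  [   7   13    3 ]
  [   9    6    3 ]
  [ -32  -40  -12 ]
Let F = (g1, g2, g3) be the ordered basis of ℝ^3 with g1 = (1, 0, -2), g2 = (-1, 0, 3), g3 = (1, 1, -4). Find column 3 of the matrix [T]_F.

Compute T(g3) = A g3 = (8, 3, -24) in standard coordinates.
Then write this in F-coordinates: solve for y in y_1 g1 + ... + y_3 g3 = (8, 3, -24).
This gives y = (3, -2, 3), which is column 3 of [T]_F.

(3, -2, 3)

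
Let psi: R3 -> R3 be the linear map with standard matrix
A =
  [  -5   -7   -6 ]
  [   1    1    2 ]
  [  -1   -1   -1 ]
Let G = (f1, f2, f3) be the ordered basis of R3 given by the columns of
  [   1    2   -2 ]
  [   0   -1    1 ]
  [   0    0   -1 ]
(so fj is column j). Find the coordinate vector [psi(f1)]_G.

<-3, 0, 1>

Column 1 of [psi]_G is the G-coordinate vector of psi(f1).
In standard coordinates psi(f1) = A f1 = <-5, 1, -1>.
Converting to G: <-5, 1, -1> = -3f1 + 0·f2 + f3, so the coordinate vector is <-3, 0, 1>.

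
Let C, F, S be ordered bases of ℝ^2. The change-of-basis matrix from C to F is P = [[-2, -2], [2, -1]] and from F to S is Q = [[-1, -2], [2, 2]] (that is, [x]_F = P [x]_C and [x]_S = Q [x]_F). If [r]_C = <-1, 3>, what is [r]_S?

Composing the changes, [r]_S = Q P [r]_C.
Q P = [[-2, 4], [0, -6]]; applying this to <-1, 3> gives <14, -18>.

<14, -18>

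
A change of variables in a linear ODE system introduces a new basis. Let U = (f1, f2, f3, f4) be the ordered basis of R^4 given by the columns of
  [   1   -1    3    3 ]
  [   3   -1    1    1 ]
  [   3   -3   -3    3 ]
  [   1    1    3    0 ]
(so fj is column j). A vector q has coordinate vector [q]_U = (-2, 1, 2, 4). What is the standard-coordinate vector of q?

(15, -1, -3, 5)

By definition q = -2f1 + f2 + 2f3 + 4f4.
Summing componentwise gives (15, -1, -3, 5).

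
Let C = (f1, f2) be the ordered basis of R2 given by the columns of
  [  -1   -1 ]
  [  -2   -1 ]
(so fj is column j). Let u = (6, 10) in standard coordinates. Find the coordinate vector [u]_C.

Write u = c_1 f1 + c_2 f2 and solve for the c_i.
System: -c_1 - c_2 = 6, -2c_1 - c_2 = 10; solving gives c_1 = -4, c_2 = -2.
Check: -4f1 - 2f2 = (6, 10).

(-4, -2)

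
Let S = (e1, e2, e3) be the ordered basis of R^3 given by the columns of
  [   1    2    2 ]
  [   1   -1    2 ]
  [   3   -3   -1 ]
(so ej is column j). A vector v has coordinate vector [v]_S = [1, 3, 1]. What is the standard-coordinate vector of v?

[9, 0, -7]

v = M [v]_S, where M has columns e1, ..., e3.
Carrying out the matrix-vector product, v = [9, 0, -7].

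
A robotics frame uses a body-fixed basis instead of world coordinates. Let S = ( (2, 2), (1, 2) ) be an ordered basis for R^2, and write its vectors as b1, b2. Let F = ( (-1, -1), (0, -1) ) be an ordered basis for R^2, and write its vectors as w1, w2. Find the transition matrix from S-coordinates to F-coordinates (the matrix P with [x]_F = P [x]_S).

Let M have columns bj and N have columns wj. Then for every x, N [x]_F = x = M [x]_S, so P = N^(-1) M.
Since det N = 1, N^(-1) has integer entries; multiplying gives P = [[-2, -1], [0, -1]].

[[-2, -1], [0, -1]]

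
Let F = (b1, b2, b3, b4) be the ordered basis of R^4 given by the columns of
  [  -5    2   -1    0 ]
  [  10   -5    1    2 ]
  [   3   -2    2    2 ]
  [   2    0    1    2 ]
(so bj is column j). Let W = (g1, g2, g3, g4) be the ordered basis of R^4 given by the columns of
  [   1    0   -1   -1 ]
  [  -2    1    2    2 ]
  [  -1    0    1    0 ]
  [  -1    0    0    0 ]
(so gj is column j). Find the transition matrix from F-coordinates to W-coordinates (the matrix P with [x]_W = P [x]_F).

Let M have columns bj and N have columns gj. Then for every x, N [x]_W = x = M [x]_F, so P = N^(-1) M.
Since det N = -1, N^(-1) has integer entries; multiplying gives P = [[-2, 0, -1, -2], [0, -1, -1, 2], [1, -2, 1, 0], [2, 0, -1, -2]].

[[-2, 0, -1, -2], [0, -1, -1, 2], [1, -2, 1, 0], [2, 0, -1, -2]]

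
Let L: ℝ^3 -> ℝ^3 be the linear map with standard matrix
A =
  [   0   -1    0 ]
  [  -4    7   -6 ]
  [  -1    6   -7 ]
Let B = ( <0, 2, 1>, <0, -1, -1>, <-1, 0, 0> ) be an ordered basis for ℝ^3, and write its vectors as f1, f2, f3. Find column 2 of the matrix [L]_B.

Compute L(f2) = A f2 = <1, -1, 1> in standard coordinates.
Then write this in B-coordinates: solve for y in y_1 f1 + ... + y_3 f3 = <1, -1, 1>.
This gives y = <-2, -3, -1>, which is column 2 of [L]_B.

<-2, -3, -1>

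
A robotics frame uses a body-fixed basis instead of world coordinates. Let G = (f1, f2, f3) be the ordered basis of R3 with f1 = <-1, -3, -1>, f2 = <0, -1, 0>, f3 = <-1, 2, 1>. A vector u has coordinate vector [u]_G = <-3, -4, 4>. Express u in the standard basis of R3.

u = M [u]_G, where M has columns f1, ..., f3.
Carrying out the matrix-vector product, u = <-1, 21, 7>.

<-1, 21, 7>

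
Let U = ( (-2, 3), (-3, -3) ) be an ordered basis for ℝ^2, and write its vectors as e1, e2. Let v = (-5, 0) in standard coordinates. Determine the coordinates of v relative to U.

(1, 1)

We seek scalars with c_1 e1 + c_2 e2 = v; equivalently solve M c = v where the columns of M are e1, e2.
System: -2c_1 - 3c_2 = -5, 3c_1 - 3c_2 = 0; solving gives c_1 = 1, c_2 = 1.
Check: e1 + e2 = (-5, 0).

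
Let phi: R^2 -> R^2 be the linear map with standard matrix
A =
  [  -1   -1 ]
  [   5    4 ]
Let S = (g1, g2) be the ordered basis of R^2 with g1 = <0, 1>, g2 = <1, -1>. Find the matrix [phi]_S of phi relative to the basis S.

[[3, 1], [-1, 0]]

Let P have columns g1, g2. Then [phi]_S = P^(-1) A P.
Here det P = -1, so P^(-1) is integer; computing A P first and then P^(-1)(A P) gives [[3, 1], [-1, 0]].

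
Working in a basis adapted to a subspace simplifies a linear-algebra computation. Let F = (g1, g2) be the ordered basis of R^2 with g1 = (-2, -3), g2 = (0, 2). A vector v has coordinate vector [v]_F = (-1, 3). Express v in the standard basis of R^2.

By definition v = -g1 + 3g2.
Summing componentwise gives (2, 9).

(2, 9)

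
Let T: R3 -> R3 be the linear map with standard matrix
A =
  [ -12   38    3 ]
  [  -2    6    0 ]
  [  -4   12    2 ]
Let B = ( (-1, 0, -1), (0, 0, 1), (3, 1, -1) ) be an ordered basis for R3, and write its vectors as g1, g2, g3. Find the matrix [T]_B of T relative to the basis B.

With P the matrix whose columns are g1, ..., g3, [T]_B = P^(-1) A P.
Column by column: T(g1) = A g1 = (9, 2, 2); its B-coordinates (-3, 1, 2) give column 1.
Continuing for each basis vector yields [T]_B = [[-3, -3, 1], [1, -1, -1], [2, 0, 0]].

[[-3, -3, 1], [1, -1, -1], [2, 0, 0]]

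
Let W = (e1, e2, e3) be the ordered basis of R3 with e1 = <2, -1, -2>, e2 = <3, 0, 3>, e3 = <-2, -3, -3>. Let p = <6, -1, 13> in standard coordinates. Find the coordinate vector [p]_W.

<-2, 4, 1>

[p]_W is the unique c with M c = p, where M has columns e1, ..., e3.
Gaussian elimination on [M | p] yields c = (-2, 4, 1).
Check: -2e1 + 4e2 + e3 = <6, -1, 13>.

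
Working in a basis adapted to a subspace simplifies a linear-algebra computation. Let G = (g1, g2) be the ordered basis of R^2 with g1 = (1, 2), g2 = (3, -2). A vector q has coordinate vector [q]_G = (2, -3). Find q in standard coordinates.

q = M [q]_G, where M has columns g1, g2.
Carrying out the matrix-vector product, q = (-7, 10).

(-7, 10)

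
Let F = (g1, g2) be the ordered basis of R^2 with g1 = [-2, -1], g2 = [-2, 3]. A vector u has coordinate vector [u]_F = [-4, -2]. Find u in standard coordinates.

By definition u = -4g1 - 2g2.
Summing componentwise gives [12, -2].

[12, -2]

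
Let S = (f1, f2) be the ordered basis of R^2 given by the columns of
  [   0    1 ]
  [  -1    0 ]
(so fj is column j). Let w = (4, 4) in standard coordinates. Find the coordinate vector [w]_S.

(-4, 4)

We seek scalars with c_1 f1 + c_2 f2 = w; equivalently solve M c = w where the columns of M are f1, f2.
System: 0c_1 + c_2 = 4, -c_1 + 0c_2 = 4; solving gives c_1 = -4, c_2 = 4.
Check: -4f1 + 4f2 = (4, 4).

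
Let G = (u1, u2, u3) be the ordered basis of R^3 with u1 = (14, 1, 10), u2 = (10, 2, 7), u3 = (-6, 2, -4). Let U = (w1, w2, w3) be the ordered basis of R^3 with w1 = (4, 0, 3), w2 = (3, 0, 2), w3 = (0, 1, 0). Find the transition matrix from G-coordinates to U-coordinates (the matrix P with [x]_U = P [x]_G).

[[2, 1, 0], [2, 2, -2], [1, 2, 2]]

Take x = uj: its G-coordinates are the j-th standard unit vector, so P e_j — column j of P — equals [uj]_U.
u1 = 2w1 + 2w2 + w3, giving column 1 = (2, 2, 1); repeating for each j gives P = [[2, 1, 0], [2, 2, -2], [1, 2, 2]].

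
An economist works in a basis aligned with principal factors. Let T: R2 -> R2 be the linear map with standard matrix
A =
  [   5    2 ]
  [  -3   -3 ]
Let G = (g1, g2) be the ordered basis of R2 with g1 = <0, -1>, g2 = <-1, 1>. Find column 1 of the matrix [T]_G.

Column 1 of [T]_G is the G-coordinate vector of T(g1).
In standard coordinates T(g1) = A g1 = <-2, 3>.
Converting to G: <-2, 3> = -g1 + 2g2, so the coordinate vector is <-1, 2>.

<-1, 2>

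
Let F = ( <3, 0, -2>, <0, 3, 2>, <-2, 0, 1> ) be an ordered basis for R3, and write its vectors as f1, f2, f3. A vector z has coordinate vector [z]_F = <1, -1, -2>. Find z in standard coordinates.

<7, -3, -6>

z = M [z]_F, where M has columns f1, ..., f3.
Carrying out the matrix-vector product, z = <7, -3, -6>.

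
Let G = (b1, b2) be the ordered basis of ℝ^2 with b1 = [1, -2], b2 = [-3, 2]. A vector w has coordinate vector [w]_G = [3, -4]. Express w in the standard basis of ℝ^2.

The coordinates say w = 3b1 - 4b2; adding the scaled basis vectors gives [15, -14].

[15, -14]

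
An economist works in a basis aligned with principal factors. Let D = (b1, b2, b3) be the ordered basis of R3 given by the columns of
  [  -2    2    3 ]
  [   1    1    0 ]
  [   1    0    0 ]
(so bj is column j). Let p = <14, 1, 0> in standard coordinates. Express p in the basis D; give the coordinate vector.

[p]_D is the unique c with M c = p, where M has columns b1, ..., b3.
Gaussian elimination on [M | p] yields c = (0, 1, 4).
Check: 0·b1 + b2 + 4b3 = <14, 1, 0>.

<0, 1, 4>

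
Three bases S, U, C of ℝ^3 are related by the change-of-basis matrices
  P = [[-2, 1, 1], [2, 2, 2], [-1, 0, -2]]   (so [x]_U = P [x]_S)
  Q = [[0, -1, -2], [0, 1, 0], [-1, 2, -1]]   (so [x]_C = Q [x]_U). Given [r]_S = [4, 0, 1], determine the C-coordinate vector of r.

Composing the changes, [r]_C = Q P [r]_S.
Q P = [[0, -2, 2], [2, 2, 2], [7, 3, 5]]; applying this to [4, 0, 1] gives [2, 10, 33].

[2, 10, 33]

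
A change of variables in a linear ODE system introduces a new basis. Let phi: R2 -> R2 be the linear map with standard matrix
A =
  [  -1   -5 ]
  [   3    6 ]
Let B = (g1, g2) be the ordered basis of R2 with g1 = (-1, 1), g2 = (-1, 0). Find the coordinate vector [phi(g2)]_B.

Column 2 of [phi]_B is the B-coordinate vector of phi(g2).
In standard coordinates phi(g2) = A g2 = (1, -3).
Converting to B: (1, -3) = -3g1 + 2g2, so the coordinate vector is (-3, 2).

(-3, 2)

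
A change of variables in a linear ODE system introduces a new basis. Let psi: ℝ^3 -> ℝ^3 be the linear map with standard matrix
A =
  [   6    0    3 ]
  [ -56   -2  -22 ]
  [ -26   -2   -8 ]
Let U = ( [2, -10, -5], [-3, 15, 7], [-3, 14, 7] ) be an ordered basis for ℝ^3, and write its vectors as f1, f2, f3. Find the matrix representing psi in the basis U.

[[-3, 3, -3], [2, 0, -2], [-3, 1, -1]]

The j-th column of [psi]_U is [psi(fj)]_U.
psi(f1) = A f1 = [-3, 18, 8] = -3f1 + 2f2 - 3f3, so column 1 is [-3, 2, -3].
Repeating for f2, f3 and assembling the columns gives [[-3, 3, -3], [2, 0, -2], [-3, 1, -1]].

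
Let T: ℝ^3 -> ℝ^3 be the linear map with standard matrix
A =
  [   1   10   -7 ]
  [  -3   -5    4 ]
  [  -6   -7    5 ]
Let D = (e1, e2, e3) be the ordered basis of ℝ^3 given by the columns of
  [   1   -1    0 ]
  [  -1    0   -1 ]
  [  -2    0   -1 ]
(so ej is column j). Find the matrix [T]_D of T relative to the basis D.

[[3, -3, -1], [-2, -2, 2], [3, 0, 0]]

Let P have columns e1, ..., e3. Then [T]_D = P^(-1) A P.
Here det P = -1, so P^(-1) is integer; computing A P first and then P^(-1)(A P) gives [[3, -3, -1], [-2, -2, 2], [3, 0, 0]].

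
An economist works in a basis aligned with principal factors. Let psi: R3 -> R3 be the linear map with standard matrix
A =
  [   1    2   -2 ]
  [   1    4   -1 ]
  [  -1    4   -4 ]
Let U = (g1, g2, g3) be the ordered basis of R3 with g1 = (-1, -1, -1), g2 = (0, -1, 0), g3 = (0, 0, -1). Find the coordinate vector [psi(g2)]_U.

Column 2 of [psi]_U is the U-coordinate vector of psi(g2).
In standard coordinates psi(g2) = A g2 = (-2, -4, -4).
Converting to U: (-2, -4, -4) = 2g1 + 2g2 + 2g3, so the coordinate vector is (2, 2, 2).

(2, 2, 2)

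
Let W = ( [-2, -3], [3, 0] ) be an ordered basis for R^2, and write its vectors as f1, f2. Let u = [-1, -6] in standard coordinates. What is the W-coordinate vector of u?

[2, 1]

We seek scalars with c_1 f1 + c_2 f2 = u; equivalently solve M c = u where the columns of M are f1, f2.
System: -2c_1 + 3c_2 = -1, -3c_1 + 0c_2 = -6; solving gives c_1 = 2, c_2 = 1.
Check: 2f1 + f2 = [-1, -6].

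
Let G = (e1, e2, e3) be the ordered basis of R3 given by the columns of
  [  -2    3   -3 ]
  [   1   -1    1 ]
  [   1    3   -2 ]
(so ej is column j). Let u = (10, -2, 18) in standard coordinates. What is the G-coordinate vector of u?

We seek scalars with c_1 e1 + ... + c_3 e3 = u; equivalently solve M c = u where the columns of M are e1, ..., e3.
Row-reducing the augmented matrix [M | u] gives c = (4, 2, -4).
Check: 4e1 + 2e2 - 4e3 = (10, -2, 18).

(4, 2, -4)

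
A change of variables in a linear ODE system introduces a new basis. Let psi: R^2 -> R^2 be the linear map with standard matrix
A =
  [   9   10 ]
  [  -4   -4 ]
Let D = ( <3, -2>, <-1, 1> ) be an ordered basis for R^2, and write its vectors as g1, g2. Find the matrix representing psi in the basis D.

[[3, 1], [2, 2]]

The j-th column of [psi]_D is [psi(gj)]_D.
psi(g1) = A g1 = <7, -4> = 3g1 + 2g2, so column 1 is <3, 2>.
Repeating for g2 and assembling the columns gives [[3, 1], [2, 2]].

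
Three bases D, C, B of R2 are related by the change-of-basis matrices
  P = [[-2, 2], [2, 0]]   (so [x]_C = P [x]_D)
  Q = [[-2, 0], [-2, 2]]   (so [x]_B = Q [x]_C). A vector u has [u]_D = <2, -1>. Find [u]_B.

First [u]_C = P [u]_D = <-6, 4>.
Then [u]_B = Q [u]_C = <12, 20>.

<12, 20>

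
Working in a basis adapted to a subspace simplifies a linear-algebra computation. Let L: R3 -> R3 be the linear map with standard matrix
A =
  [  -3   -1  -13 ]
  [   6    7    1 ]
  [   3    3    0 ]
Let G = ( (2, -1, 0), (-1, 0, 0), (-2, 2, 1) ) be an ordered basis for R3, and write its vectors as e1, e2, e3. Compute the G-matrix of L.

The j-th column of [L]_G is [L(ej)]_G.
L(e1) = A e1 = (-5, 5, 3) = e1 + e2 + 3e3, so column 1 is (1, 1, 3).
Repeating for e2, e3 and assembling the columns gives [[1, 0, -3], [1, 3, 3], [3, -3, 0]].

[[1, 0, -3], [1, 3, 3], [3, -3, 0]]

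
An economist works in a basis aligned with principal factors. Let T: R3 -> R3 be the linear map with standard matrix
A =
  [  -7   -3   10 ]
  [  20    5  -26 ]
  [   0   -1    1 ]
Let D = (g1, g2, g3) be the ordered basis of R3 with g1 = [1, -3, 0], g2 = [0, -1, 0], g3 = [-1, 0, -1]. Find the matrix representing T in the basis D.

[[-1, 2, -2], [-2, -1, 0], [-3, -1, 1]]

With P the matrix whose columns are g1, ..., g3, [T]_D = P^(-1) A P.
Column by column: T(g1) = A g1 = [2, 5, 3]; its D-coordinates [-1, -2, -3] give column 1.
Continuing for each basis vector yields [T]_D = [[-1, 2, -2], [-2, -1, 0], [-3, -1, 1]].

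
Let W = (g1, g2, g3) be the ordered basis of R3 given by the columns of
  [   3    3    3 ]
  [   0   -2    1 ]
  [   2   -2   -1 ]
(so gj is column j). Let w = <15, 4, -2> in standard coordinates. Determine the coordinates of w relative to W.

Write w = c_1 g1 + ... + c_3 g3 and solve for the c_i.
Solving this 3x3 system gives c = (1, 0, 4).
Check: g1 + 0·g2 + 4g3 = <15, 4, -2>.

<1, 0, 4>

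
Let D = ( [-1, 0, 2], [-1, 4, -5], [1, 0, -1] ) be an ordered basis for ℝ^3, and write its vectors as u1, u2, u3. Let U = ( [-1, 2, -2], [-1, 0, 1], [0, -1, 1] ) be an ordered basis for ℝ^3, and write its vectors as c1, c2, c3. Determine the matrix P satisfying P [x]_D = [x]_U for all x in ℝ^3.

Take x = uj: its D-coordinates are the j-th standard unit vector, so P e_j — column j of P — equals [uj]_U.
u1 = -c1 + 2c2 - 2c3, giving column 1 = [-1, 2, -2]; repeating for each j gives P = [[-1, 2, 0], [2, -1, -1], [-2, 0, 0]].

[[-1, 2, 0], [2, -1, -1], [-2, 0, 0]]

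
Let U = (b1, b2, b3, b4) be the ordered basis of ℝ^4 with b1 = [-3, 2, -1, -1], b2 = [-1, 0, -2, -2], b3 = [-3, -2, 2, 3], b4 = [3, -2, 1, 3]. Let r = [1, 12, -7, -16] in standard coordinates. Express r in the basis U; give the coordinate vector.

Write r = c_1 b1 + ... + c_4 b4 and solve for the c_i.
Gaussian elimination on [M | r] yields c = (0, -1, -3, -3).
Check: 0·b1 - b2 - 3b3 - 3b4 = [1, 12, -7, -16].

[0, -1, -3, -3]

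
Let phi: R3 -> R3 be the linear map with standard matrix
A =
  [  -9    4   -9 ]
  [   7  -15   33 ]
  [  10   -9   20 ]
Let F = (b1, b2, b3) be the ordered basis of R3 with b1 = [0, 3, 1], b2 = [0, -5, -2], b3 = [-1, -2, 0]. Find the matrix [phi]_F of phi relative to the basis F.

With P the matrix whose columns are b1, ..., b3, [phi]_F = P^(-1) A P.
Column by column: phi(b1) = A b1 = [3, -12, -7]; its F-coordinates [-1, 3, -3] give column 1.
Continuing for each basis vector yields [phi]_F = [[-1, 1, 2], [3, -2, -3], [-3, 2, -1]].

[[-1, 1, 2], [3, -2, -3], [-3, 2, -1]]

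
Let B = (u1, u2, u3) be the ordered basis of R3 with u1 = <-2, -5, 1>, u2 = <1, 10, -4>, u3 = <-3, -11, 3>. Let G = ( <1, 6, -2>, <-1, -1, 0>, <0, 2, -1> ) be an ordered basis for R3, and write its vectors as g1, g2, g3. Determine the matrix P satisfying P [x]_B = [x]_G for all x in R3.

Let M have columns uj and N have columns gj. Then for every x, N [x]_G = x = M [x]_B, so P = N^(-1) M.
Since det N = -1, N^(-1) has integer entries; multiplying gives P = [[-1, 1, -2], [1, 0, 1], [1, 2, 1]].

[[-1, 1, -2], [1, 0, 1], [1, 2, 1]]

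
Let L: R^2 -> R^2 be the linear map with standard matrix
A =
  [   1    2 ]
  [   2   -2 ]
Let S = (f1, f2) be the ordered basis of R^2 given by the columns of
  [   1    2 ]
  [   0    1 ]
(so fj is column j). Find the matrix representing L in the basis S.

[[-3, 0], [2, 2]]

With P the matrix whose columns are f1, f2, [L]_S = P^(-1) A P.
Column by column: L(f1) = A f1 = (1, 2); its S-coordinates (-3, 2) give column 1.
Continuing for each basis vector yields [L]_S = [[-3, 0], [2, 2]].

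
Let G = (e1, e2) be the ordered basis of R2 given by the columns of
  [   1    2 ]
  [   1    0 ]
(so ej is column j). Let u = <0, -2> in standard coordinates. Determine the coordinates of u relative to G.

<-2, 1>

[u]_G is the unique c with M c = u, where M has columns e1, e2.
System: c_1 + 2c_2 = 0, c_1 + 0c_2 = -2; solving gives c_1 = -2, c_2 = 1.
Check: -2e1 + e2 = <0, -2>.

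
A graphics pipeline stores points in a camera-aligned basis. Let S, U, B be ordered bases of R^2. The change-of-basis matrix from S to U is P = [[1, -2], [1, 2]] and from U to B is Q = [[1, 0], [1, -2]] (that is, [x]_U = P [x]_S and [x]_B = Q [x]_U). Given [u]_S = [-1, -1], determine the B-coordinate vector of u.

[1, 7]

Apply P to get U-coordinates [1, -3], then Q to get B-coordinates.
The result is [u]_B = [1, 7].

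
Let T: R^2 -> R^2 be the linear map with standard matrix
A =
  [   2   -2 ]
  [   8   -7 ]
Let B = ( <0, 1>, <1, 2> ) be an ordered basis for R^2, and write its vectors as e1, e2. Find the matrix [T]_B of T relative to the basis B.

[[-3, -2], [-2, -2]]

The j-th column of [T]_B is [T(ej)]_B.
T(e1) = A e1 = <-2, -7> = -3e1 - 2e2, so column 1 is <-3, -2>.
Repeating for e2 and assembling the columns gives [[-3, -2], [-2, -2]].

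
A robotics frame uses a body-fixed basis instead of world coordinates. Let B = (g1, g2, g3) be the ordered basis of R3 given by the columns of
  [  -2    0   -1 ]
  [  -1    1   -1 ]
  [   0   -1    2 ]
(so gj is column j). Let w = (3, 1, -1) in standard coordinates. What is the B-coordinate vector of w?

(-1, -1, -1)

Write w = c_1 g1 + ... + c_3 g3 and solve for the c_i.
Solving this 3x3 system gives c = (-1, -1, -1).
Check: -g1 - g2 - g3 = (3, 1, -1).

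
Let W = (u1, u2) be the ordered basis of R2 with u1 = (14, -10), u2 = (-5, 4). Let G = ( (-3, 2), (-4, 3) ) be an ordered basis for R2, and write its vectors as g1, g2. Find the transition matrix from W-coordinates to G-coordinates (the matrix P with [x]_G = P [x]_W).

[[-2, -1], [-2, 2]]

Column j of P is [uj]_G, since P maps W-coordinates to G-coordinates.
Expressing u1 in G: u1 = -2g1 - 2g2, so column 1 of P is (-2, -2).
Doing the same for each uj gives P = [[-2, -1], [-2, 2]].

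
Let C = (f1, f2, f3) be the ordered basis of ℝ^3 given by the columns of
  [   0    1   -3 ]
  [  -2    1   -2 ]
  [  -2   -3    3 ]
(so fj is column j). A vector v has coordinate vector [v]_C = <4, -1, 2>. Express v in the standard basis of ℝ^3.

The coordinates say v = 4f1 - f2 + 2f3; adding the scaled basis vectors gives <-7, -13, 1>.

<-7, -13, 1>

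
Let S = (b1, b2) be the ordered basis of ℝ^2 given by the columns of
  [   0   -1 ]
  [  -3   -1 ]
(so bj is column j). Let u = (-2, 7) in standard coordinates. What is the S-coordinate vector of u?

(-3, 2)

We seek scalars with c_1 b1 + c_2 b2 = u; equivalently solve M c = u where the columns of M are b1, b2.
System: 0c_1 - c_2 = -2, -3c_1 - c_2 = 7; solving gives c_1 = -3, c_2 = 2.
Check: -3b1 + 2b2 = (-2, 7).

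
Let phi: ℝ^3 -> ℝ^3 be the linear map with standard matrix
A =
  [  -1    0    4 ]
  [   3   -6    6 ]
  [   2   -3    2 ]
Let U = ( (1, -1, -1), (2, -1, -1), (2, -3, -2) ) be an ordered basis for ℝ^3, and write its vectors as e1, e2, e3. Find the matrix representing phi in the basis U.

[[-1, -2, -2], [-2, -1, -1], [0, -1, -3]]

Let P have columns e1, ..., e3. Then [phi]_U = P^(-1) A P.
Here det P = 1, so P^(-1) is integer; computing A P first and then P^(-1)(A P) gives [[-1, -2, -2], [-2, -1, -1], [0, -1, -3]].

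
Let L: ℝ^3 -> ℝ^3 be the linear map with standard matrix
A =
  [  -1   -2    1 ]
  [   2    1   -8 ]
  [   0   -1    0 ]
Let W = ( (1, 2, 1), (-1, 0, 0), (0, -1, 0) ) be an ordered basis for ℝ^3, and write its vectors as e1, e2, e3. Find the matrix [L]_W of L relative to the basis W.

The j-th column of [L]_W is [L(ej)]_W.
L(e1) = A e1 = (-4, -4, -2) = -2e1 + 2e2 + 0·e3, so column 1 is (-2, 2, 0).
Repeating for e2, e3 and assembling the columns gives [[-2, 0, 1], [2, -1, -1], [0, 2, 3]].

[[-2, 0, 1], [2, -1, -1], [0, 2, 3]]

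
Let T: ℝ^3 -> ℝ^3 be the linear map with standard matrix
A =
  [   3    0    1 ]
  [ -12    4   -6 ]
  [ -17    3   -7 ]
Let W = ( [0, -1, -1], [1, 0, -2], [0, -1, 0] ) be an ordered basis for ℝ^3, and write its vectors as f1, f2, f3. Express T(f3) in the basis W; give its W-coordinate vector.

Column 3 of [T]_W is the W-coordinate vector of T(f3).
In standard coordinates T(f3) = A f3 = [0, -4, -3].
Converting to W: [0, -4, -3] = 3f1 + 0·f2 + f3, so the coordinate vector is [3, 0, 1].

[3, 0, 1]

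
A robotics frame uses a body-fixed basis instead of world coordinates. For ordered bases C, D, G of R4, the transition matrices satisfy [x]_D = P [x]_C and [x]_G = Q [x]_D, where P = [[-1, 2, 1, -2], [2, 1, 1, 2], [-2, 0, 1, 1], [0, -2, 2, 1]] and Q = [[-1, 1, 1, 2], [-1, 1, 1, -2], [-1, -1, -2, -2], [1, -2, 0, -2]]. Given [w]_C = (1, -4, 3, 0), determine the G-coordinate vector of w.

First [w]_D = P [w]_C = (-6, 1, 1, 14).
Then [w]_G = Q [w]_D = (36, -20, -25, -36).

(36, -20, -25, -36)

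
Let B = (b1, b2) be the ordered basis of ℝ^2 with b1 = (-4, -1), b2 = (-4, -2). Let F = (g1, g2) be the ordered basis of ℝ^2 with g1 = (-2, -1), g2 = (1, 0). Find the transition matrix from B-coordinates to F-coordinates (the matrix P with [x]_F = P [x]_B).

[[1, 2], [-2, 0]]

Let M have columns bj and N have columns gj. Then for every x, N [x]_F = x = M [x]_B, so P = N^(-1) M.
Since det N = 1, N^(-1) has integer entries; multiplying gives P = [[1, 2], [-2, 0]].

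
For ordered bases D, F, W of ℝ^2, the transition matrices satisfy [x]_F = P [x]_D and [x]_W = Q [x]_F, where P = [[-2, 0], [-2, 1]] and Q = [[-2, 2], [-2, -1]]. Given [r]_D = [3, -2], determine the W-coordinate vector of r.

Apply P to get F-coordinates [-6, -8], then Q to get W-coordinates.
The result is [r]_W = [-4, 20].

[-4, 20]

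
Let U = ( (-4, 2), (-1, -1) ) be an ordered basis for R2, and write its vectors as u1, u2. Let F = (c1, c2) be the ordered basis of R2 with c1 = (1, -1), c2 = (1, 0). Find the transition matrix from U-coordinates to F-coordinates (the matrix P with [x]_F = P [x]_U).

Column j of P is [uj]_F, since P maps U-coordinates to F-coordinates.
Expressing u1 in F: u1 = -2c1 - 2c2, so column 1 of P is (-2, -2).
Doing the same for each uj gives P = [[-2, 1], [-2, -2]].

[[-2, 1], [-2, -2]]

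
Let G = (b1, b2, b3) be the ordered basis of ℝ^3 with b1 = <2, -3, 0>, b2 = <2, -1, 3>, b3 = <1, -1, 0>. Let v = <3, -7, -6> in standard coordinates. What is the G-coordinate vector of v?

<2, -2, 3>

Write v = c_1 b1 + ... + c_3 b3 and solve for the c_i.
Gaussian elimination on [M | v] yields c = (2, -2, 3).
Check: 2b1 - 2b2 + 3b3 = <3, -7, -6>.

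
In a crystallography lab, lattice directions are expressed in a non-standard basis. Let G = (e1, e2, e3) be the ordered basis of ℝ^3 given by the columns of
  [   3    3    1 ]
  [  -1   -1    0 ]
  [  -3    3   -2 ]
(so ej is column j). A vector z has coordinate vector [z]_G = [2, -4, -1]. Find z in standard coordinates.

z = M [z]_G, where M has columns e1, ..., e3.
Carrying out the matrix-vector product, z = [-7, 2, -16].

[-7, 2, -16]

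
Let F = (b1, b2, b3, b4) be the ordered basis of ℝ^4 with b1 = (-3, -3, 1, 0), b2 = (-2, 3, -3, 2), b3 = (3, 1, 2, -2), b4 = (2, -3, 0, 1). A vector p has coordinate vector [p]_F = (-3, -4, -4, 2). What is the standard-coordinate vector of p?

(9, -13, 1, 2)

p = M [p]_F, where M has columns b1, ..., b4.
Carrying out the matrix-vector product, p = (9, -13, 1, 2).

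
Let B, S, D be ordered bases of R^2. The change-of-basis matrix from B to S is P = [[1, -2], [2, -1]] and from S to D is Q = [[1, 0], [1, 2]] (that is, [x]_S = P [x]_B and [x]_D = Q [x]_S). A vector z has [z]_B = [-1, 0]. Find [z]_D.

Apply P to get S-coordinates [-1, -2], then Q to get D-coordinates.
The result is [z]_D = [-1, -5].

[-1, -5]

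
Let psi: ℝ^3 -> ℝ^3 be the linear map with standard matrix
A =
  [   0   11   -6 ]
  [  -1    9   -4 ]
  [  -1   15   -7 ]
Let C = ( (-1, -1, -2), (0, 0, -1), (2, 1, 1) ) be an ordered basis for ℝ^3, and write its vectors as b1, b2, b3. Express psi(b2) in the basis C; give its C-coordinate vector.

(-2, -1, 2)

Compute psi(b2) = A b2 = (6, 4, 7) in standard coordinates.
Then write this in C-coordinates: solve for y in y_1 b1 + ... + y_3 b3 = (6, 4, 7).
This gives y = (-2, -1, 2), which is column 2 of [psi]_C.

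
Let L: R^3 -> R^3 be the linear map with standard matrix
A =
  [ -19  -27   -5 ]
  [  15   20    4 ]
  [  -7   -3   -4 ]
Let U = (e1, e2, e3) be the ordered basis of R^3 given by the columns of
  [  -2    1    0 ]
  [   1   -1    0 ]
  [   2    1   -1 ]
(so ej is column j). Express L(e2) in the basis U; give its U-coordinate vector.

Column 2 of [L]_U is the U-coordinate vector of L(e2).
In standard coordinates L(e2) = A e2 = [3, -1, -8].
Converting to U: [3, -1, -8] = -2e1 - e2 + 3e3, so the coordinate vector is [-2, -1, 3].

[-2, -1, 3]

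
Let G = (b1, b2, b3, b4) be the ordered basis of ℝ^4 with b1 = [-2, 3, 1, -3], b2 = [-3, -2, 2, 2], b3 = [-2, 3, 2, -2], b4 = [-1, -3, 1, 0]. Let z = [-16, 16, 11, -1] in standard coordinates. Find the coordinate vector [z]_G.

Write z = c_1 b1 + ... + c_4 b4 and solve for the c_i.
Solving this 4x4 system gives c = (1, 4, 3, -4).
Check: b1 + 4b2 + 3b3 - 4b4 = [-16, 16, 11, -1].

[1, 4, 3, -4]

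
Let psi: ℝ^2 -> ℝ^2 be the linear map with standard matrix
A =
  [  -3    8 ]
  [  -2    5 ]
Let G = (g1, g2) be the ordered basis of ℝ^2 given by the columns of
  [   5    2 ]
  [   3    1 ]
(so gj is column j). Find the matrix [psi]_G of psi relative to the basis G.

Let P have columns g1, g2. Then [psi]_G = P^(-1) A P.
Here det P = -1, so P^(-1) is integer; computing A P first and then P^(-1)(A P) gives [[1, 0], [2, 1]].

[[1, 0], [2, 1]]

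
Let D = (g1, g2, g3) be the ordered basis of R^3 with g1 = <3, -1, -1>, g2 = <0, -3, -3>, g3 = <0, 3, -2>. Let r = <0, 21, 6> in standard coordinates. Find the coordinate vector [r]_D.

We seek scalars with c_1 g1 + ... + c_3 g3 = r; equivalently solve M c = r where the columns of M are g1, ..., g3.
Row-reducing the augmented matrix [M | r] gives c = (0, -4, 3).
Check: 0·g1 - 4g2 + 3g3 = <0, 21, 6>.

<0, -4, 3>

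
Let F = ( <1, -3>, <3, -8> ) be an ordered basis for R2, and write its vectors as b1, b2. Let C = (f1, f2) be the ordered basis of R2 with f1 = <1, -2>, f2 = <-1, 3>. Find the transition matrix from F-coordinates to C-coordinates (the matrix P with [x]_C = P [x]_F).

[[0, 1], [-1, -2]]

Take x = bj: its F-coordinates are the j-th standard unit vector, so P e_j — column j of P — equals [bj]_C.
b1 = 0·f1 - f2, giving column 1 = <0, -1>; repeating for each j gives P = [[0, 1], [-1, -2]].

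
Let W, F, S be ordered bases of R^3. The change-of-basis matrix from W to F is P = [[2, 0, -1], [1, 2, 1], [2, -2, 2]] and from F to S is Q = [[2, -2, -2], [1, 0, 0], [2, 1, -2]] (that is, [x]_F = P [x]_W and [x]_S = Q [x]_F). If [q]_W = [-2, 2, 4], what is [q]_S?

Apply P to get F-coordinates [-8, 6, 0], then Q to get S-coordinates.
The result is [q]_S = [-28, -8, -10].

[-28, -8, -10]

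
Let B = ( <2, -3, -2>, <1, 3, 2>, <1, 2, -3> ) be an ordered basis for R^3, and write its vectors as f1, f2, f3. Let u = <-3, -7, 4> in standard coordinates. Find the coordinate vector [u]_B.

<0, -1, -2>

[u]_B is the unique c with M c = u, where M has columns f1, ..., f3.
Row-reducing the augmented matrix [M | u] gives c = (0, -1, -2).
Check: 0·f1 - f2 - 2f3 = <-3, -7, 4>.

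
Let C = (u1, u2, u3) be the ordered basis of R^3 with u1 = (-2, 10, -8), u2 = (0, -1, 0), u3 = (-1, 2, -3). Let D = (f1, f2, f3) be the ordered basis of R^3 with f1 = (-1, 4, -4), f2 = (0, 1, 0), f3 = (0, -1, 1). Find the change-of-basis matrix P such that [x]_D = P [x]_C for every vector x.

Let M have columns uj and N have columns fj. Then for every x, N [x]_D = x = M [x]_C, so P = N^(-1) M.
Since det N = -1, N^(-1) has integer entries; multiplying gives P = [[2, 0, 1], [2, -1, -1], [0, 0, 1]].

[[2, 0, 1], [2, -1, -1], [0, 0, 1]]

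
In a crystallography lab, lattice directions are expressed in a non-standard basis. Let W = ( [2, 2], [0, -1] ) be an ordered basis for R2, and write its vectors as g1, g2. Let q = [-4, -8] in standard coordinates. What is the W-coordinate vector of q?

Write q = c_1 g1 + c_2 g2 and solve for the c_i.
System: 2c_1 + 0c_2 = -4, 2c_1 - c_2 = -8; solving gives c_1 = -2, c_2 = 4.
Check: -2g1 + 4g2 = [-4, -8].

[-2, 4]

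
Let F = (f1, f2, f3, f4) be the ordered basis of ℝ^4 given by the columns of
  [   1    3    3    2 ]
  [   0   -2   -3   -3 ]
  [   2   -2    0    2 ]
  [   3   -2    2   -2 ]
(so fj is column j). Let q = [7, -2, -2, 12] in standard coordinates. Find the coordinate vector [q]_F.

[2, 1, 2, -2]

Write q = c_1 f1 + ... + c_4 f4 and solve for the c_i.
Solving this 4x4 system gives c = (2, 1, 2, -2).
Check: 2f1 + f2 + 2f3 - 2f4 = [7, -2, -2, 12].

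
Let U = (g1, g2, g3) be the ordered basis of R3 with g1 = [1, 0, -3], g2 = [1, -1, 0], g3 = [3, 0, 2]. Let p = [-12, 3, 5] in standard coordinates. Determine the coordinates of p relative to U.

We seek scalars with c_1 g1 + ... + c_3 g3 = p; equivalently solve M c = p where the columns of M are g1, ..., g3.
Solving this 3x3 system gives c = (-3, -3, -2).
Check: -3g1 - 3g2 - 2g3 = [-12, 3, 5].

[-3, -3, -2]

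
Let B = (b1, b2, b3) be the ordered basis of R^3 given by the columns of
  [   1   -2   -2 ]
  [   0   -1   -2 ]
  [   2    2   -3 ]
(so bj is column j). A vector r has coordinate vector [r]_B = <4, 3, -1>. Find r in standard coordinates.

<0, -1, 17>

By definition r = 4b1 + 3b2 - b3.
Summing componentwise gives <0, -1, 17>.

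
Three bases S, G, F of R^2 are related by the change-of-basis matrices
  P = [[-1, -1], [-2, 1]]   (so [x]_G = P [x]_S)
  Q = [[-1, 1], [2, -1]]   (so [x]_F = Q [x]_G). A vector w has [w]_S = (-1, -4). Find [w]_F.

(-7, 12)

Composing the changes, [w]_F = Q P [w]_S.
Q P = [[-1, 2], [0, -3]]; applying this to (-1, -4) gives (-7, 12).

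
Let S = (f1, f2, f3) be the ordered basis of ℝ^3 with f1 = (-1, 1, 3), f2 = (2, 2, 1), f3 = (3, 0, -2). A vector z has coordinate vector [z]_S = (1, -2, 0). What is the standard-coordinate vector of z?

(-5, -3, 1)

The coordinates say z = f1 - 2f2 + 0·f3; adding the scaled basis vectors gives (-5, -3, 1).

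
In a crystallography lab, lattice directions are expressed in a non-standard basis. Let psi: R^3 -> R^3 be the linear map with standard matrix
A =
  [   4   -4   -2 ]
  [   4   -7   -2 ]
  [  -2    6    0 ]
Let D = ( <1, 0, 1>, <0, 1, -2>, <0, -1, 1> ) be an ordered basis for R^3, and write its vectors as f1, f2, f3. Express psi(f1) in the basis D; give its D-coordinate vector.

Compute psi(f1) = A f1 = <2, 2, -2> in standard coordinates.
Then write this in D-coordinates: solve for y in y_1 f1 + ... + y_3 f3 = <2, 2, -2>.
This gives y = <2, 2, 0>, which is column 1 of [psi]_D.

<2, 2, 0>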